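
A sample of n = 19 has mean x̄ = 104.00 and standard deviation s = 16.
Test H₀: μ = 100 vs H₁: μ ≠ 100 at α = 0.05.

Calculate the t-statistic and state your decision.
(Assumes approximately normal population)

df = n - 1 = 18
SE = s/√n = 16/√19 = 3.6707
t = (x̄ - μ₀)/SE = (104.00 - 100)/3.6707 = 1.0897
Critical value: t_{0.025,18} = ±2.101
p-value ≈ 0.2902
Decision: fail to reject H₀

Answer: t = 1.0897, fail to reject H₀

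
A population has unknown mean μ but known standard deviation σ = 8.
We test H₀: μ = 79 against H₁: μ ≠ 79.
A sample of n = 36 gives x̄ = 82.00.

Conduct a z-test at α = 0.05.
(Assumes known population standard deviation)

Standard error: SE = σ/√n = 8/√36 = 1.3333
z-statistic: z = (x̄ - μ₀)/SE = (82.00 - 79)/1.3333 = 2.2501
Critical value: ±1.960
p-value = 0.0244
Decision: reject H₀

Answer: z = 2.2501, reject H₀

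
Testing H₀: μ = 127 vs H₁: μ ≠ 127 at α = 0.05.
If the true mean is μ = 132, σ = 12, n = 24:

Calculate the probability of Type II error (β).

SE = σ/√n = 12/√24 = 2.4495
Critical values: μ₀ ± z_0.025×SE = 127 ± 1.960×2.4495
Acceptance region: (122.1990, 131.8010)
Under H₁ (μ = 132): z_high = (131.8010 - 132)/2.4495 = -0.0812, z_low = (122.1990 - 132)/2.4495 = -4.0012
β = P(not reject | H₁) = Φ(-0.0812) - Φ(-4.0012) ≈ 0.4676

Answer: β ≈ 0.4676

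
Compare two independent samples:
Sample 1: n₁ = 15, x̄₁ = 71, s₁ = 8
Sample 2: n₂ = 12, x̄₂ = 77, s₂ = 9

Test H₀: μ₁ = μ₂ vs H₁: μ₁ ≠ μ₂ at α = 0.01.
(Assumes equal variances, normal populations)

Pooled variance: s²_p = [14×8² + 11×9²]/(25) = 71.4800
s_p = 8.4546
SE = s_p×√(1/n₁ + 1/n₂) = 8.4546×√(1/15 + 1/12) = 3.2745
t = (x̄₁ - x̄₂)/SE = (71 - 77)/3.2745 = -1.8323
df = 25, t-critical = ±2.787
Decision: fail to reject H₀

Answer: t = -1.8323, fail to reject H₀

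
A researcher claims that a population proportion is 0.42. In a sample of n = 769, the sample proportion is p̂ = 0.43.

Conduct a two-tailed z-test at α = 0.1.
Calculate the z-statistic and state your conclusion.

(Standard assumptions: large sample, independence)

Answer: z = 0.5619, fail to reject H₀

Derivation:
H₀: p = 0.42, H₁: p ≠ 0.42
Standard error: SE = √(p₀(1-p₀)/n) = √(0.42×0.58/769) = 0.017798
z-statistic: z = (p̂ - p₀)/SE = (0.43 - 0.42)/0.017798 = 0.5619
Critical value: z_0.05 = ±1.645
p-value = 0.5742
Decision: fail to reject H₀ at α = 0.1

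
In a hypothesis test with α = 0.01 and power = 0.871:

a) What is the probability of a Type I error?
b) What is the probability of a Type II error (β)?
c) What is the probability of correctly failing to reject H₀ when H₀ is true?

a) Type I error probability = α = 0.01
b) Power = P(reject H₀ | H₁ true) = 1 - β = 0.871, so Type II error probability = β = 1 - Power = 0.129
c) P(fail to reject H₀ | H₀ true) = 1 - α = 0.99

Answer: a) 0.01, b) 0.129, c) 0.99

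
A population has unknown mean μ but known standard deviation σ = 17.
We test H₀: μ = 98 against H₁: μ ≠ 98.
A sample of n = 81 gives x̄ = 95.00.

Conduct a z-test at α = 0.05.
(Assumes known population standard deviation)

Answer: z = -1.5882, fail to reject H₀

Derivation:
Standard error: SE = σ/√n = 17/√81 = 1.8889
z-statistic: z = (x̄ - μ₀)/SE = (95.00 - 98)/1.8889 = -1.5882
Critical value: ±1.960
p-value = 0.1122
Decision: fail to reject H₀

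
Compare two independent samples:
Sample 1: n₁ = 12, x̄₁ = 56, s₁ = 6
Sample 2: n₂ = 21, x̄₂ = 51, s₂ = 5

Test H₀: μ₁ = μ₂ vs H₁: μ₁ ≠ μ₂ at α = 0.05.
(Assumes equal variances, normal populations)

Pooled variance: s²_p = [11×6² + 20×5²]/(31) = 28.9032
s_p = 5.3762
SE = s_p×√(1/n₁ + 1/n₂) = 5.3762×√(1/12 + 1/21) = 1.9455
t = (x̄₁ - x̄₂)/SE = (56 - 51)/1.9455 = 2.5700
df = 31, t-critical = ±2.040
Decision: reject H₀

Answer: t = 2.5700, reject H₀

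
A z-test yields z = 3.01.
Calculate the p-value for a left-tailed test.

For z = 3.01:
p = P(Z < 3.01) = Φ(3.01) = 0.9987

Answer: p-value ≈ 0.9987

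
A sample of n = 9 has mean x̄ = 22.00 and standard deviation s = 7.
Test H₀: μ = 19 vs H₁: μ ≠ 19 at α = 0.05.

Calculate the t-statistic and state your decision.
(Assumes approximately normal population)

df = n - 1 = 8
SE = s/√n = 7/√9 = 2.3333
t = (x̄ - μ₀)/SE = (22.00 - 19)/2.3333 = 1.2857
Critical value: t_{0.025,8} = ±2.306
p-value ≈ 0.2345
Decision: fail to reject H₀

Answer: t = 1.2857, fail to reject H₀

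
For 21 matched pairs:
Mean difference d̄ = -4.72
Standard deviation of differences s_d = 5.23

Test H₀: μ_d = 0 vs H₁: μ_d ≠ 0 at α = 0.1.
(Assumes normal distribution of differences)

df = n - 1 = 20
SE = s_d/√n = 5.23/√21 = 1.1413
t = d̄/SE = -4.72/1.1413 = -4.1356
Critical value: t_{0.05,20} = ±1.725
p-value ≈ 0.0005
Decision: reject H₀

Answer: t = -4.1356, reject H₀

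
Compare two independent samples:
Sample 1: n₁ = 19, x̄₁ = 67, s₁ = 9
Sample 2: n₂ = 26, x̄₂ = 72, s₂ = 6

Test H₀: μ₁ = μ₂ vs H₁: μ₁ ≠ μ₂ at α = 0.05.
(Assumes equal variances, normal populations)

Answer: t = -2.2371, reject H₀

Derivation:
Pooled variance: s²_p = [18×9² + 25×6²]/(43) = 54.8372
s_p = 7.4052
SE = s_p×√(1/n₁ + 1/n₂) = 7.4052×√(1/19 + 1/26) = 2.2350
t = (x̄₁ - x̄₂)/SE = (67 - 72)/2.2350 = -2.2371
df = 43, t-critical = ±2.017
Decision: reject H₀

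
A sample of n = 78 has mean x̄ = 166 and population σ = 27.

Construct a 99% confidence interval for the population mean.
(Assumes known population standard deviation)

Answer: (158.1249, 173.8751)

Derivation:
Confidence level: 99%, α = 0.01
z_0.005 = 2.576
SE = σ/√n = 27/√78 = 3.0571
Margin of error = 2.576 × 3.0571 = 7.8751
CI: x̄ ± margin = 166 ± 7.8751
CI: (158.1249, 173.8751)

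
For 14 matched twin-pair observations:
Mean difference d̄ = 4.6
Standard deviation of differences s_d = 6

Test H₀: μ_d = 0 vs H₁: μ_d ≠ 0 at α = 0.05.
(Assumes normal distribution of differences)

df = n - 1 = 13
SE = s_d/√n = 6/√14 = 1.6036
t = d̄/SE = 4.6/1.6036 = 2.8685
Critical value: t_{0.025,13} = ±2.160
p-value ≈ 0.0132
Decision: reject H₀

Answer: t = 2.8685, reject H₀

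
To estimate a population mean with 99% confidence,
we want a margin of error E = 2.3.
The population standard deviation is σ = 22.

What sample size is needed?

Answer: n = 608

Derivation:
z_0.005 = 2.576
n = (z×σ/E)² = (2.576×22/2.3)²
n = 607.1296
Round up: n = 608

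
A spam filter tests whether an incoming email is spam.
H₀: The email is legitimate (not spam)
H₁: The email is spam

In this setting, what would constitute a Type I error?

A Type I error (probability α) occurs when we reject a true H₀.
A Type II error (probability β) occurs when we fail to reject a false H₀.

Answer: Marking a legitimate email as spam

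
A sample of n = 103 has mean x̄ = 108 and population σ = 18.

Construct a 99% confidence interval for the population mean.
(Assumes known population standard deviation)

Answer: (103.4312, 112.5688)

Derivation:
Confidence level: 99%, α = 0.01
z_0.005 = 2.576
SE = σ/√n = 18/√103 = 1.7736
Margin of error = 2.576 × 1.7736 = 4.5688
CI: x̄ ± margin = 108 ± 4.5688
CI: (103.4312, 112.5688)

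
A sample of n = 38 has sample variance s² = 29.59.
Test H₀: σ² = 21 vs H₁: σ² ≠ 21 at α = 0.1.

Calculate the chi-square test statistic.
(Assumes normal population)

Answer: χ² = 52.1348, fail to reject H₀

Derivation:
df = n - 1 = 37
χ² = (n-1)s²/σ₀² = 37×29.59/21 = 52.1348
Critical values: χ²_{0.95,37} = 24.075, χ²_{0.05,37} = 52.192
Rejection region: χ² < 24.075 or χ² > 52.192
Decision: fail to reject H₀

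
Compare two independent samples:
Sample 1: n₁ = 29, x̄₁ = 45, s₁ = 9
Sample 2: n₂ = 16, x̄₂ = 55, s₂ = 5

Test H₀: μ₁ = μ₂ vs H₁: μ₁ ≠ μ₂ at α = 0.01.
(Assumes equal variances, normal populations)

Pooled variance: s²_p = [28×9² + 15×5²]/(43) = 61.4651
s_p = 7.8400
SE = s_p×√(1/n₁ + 1/n₂) = 7.8400×√(1/29 + 1/16) = 2.4415
t = (x̄₁ - x̄₂)/SE = (45 - 55)/2.4415 = -4.0958
df = 43, t-critical = ±2.695
Decision: reject H₀

Answer: t = -4.0958, reject H₀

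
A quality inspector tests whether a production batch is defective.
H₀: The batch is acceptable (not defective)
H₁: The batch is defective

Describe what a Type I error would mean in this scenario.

Answer: Rejecting an acceptable batch

Derivation:
A Type I error (probability α) occurs when we reject a true H₀.
A Type II error (probability β) occurs when we fail to reject a false H₀.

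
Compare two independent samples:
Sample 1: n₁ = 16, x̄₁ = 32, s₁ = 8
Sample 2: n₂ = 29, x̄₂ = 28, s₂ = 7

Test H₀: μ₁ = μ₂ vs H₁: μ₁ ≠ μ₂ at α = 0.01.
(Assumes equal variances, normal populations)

Answer: t = 1.7441, fail to reject H₀

Derivation:
Pooled variance: s²_p = [15×8² + 28×7²]/(43) = 54.2326
s_p = 7.3643
SE = s_p×√(1/n₁ + 1/n₂) = 7.3643×√(1/16 + 1/29) = 2.2934
t = (x̄₁ - x̄₂)/SE = (32 - 28)/2.2934 = 1.7441
df = 43, t-critical = ±2.695
Decision: fail to reject H₀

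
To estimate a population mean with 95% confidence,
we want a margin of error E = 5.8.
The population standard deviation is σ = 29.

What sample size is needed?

z_0.025 = 1.960
n = (z×σ/E)² = (1.960×29/5.8)²
n = 96.0400
Round up: n = 97

Answer: n = 97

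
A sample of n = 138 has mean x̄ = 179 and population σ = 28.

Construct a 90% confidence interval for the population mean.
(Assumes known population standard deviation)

Confidence level: 90%, α = 0.1
z_0.05 = 1.645
SE = σ/√n = 28/√138 = 2.3835
Margin of error = 1.645 × 2.3835 = 3.9209
CI: x̄ ± margin = 179 ± 3.9209
CI: (175.0791, 182.9209)

Answer: (175.0791, 182.9209)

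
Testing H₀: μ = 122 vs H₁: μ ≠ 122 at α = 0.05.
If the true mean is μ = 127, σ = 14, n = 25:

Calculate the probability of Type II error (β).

SE = σ/√n = 14/√25 = 2.8000
Critical values: μ₀ ± z_0.025×SE = 122 ± 1.960×2.8000
Acceptance region: (116.5120, 127.4880)
Under H₁ (μ = 127): z_high = (127.4880 - 127)/2.8000 = 0.1743, z_low = (116.5120 - 127)/2.8000 = -3.7457
β = P(not reject | H₁) = Φ(0.1743) - Φ(-3.7457) ≈ 0.5691

Answer: β ≈ 0.5691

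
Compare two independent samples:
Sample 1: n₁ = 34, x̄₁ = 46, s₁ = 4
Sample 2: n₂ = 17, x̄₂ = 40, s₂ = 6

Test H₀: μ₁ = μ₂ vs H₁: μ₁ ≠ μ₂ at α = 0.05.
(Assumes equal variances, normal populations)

Answer: t = 4.2553, reject H₀

Derivation:
Pooled variance: s²_p = [33×4² + 16×6²]/(49) = 22.5306
s_p = 4.7466
SE = s_p×√(1/n₁ + 1/n₂) = 4.7466×√(1/34 + 1/17) = 1.4100
t = (x̄₁ - x̄₂)/SE = (46 - 40)/1.4100 = 4.2553
df = 49, t-critical = ±2.010
Decision: reject H₀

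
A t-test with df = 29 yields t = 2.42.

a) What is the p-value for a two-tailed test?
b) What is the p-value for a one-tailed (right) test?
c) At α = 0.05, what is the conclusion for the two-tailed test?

Answer: a) 0.0220, b) 0.0110, c) reject H₀

Derivation:
Using t-distribution with df = 29:
a) Two-tailed: p = 2×P(T > 2.42) = 0.0220
b) One-tailed: p = P(T > 2.42) = 0.0110
c) 0.0220 < 0.05, reject H₀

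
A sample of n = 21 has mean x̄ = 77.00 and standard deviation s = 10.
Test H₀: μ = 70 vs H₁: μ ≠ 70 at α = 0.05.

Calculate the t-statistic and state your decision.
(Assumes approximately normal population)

Answer: t = 3.2078, reject H₀

Derivation:
df = n - 1 = 20
SE = s/√n = 10/√21 = 2.1822
t = (x̄ - μ₀)/SE = (77.00 - 70)/2.1822 = 3.2078
Critical value: t_{0.025,20} = ±2.086
p-value ≈ 0.0044
Decision: reject H₀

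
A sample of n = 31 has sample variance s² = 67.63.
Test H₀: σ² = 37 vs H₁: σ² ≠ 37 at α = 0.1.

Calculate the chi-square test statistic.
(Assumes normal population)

Answer: χ² = 54.8351, reject H₀

Derivation:
df = n - 1 = 30
χ² = (n-1)s²/σ₀² = 30×67.63/37 = 54.8351
Critical values: χ²_{0.95,30} = 18.493, χ²_{0.05,30} = 43.773
Rejection region: χ² < 18.493 or χ² > 43.773
Decision: reject H₀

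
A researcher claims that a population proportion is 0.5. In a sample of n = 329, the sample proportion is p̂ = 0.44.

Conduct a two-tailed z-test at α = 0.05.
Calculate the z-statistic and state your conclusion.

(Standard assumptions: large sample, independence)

H₀: p = 0.5, H₁: p ≠ 0.5
Standard error: SE = √(p₀(1-p₀)/n) = √(0.5×0.5/329) = 0.027566
z-statistic: z = (p̂ - p₀)/SE = (0.44 - 0.5)/0.027566 = -2.1766
Critical value: z_0.025 = ±1.960
p-value = 0.0295
Decision: reject H₀ at α = 0.05

Answer: z = -2.1766, reject H₀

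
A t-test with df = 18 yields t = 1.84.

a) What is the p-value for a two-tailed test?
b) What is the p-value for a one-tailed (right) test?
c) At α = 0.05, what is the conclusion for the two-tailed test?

Using t-distribution with df = 18:
a) Two-tailed: p = 2×P(T > 1.84) = 0.0823
b) One-tailed: p = P(T > 1.84) = 0.0412
c) 0.0823 ≥ 0.05, fail to reject H₀

Answer: a) 0.0823, b) 0.0412, c) fail to reject H₀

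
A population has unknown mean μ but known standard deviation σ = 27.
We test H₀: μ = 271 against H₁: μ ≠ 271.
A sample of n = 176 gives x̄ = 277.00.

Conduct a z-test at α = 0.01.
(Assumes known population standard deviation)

Answer: z = 2.9481, reject H₀

Derivation:
Standard error: SE = σ/√n = 27/√176 = 2.0352
z-statistic: z = (x̄ - μ₀)/SE = (277.00 - 271)/2.0352 = 2.9481
Critical value: ±2.576
p-value = 0.0032
Decision: reject H₀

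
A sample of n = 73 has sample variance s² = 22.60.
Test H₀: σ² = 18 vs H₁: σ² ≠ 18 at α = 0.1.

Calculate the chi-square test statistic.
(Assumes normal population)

Answer: χ² = 90.4000, fail to reject H₀

Derivation:
df = n - 1 = 72
χ² = (n-1)s²/σ₀² = 72×22.60/18 = 90.4000
Critical values: χ²_{0.95,72} = 53.462, χ²_{0.05,72} = 92.808
Rejection region: χ² < 53.462 or χ² > 92.808
Decision: fail to reject H₀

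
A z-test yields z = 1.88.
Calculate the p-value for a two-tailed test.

Answer: p-value ≈ 0.0601

Derivation:
For z = 1.88:
p = 2×P(Z > |1.88|) = 2×(1 - Φ(1.88)) = 0.0601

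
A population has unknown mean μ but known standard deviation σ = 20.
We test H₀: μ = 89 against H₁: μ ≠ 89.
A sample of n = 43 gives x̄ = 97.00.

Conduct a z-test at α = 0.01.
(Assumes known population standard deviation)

Standard error: SE = σ/√n = 20/√43 = 3.0500
z-statistic: z = (x̄ - μ₀)/SE = (97.00 - 89)/3.0500 = 2.6230
Critical value: ±2.576
p-value = 0.0087
Decision: reject H₀

Answer: z = 2.6230, reject H₀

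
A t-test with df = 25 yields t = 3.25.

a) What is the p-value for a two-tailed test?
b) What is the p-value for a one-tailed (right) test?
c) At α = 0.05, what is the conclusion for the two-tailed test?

Using t-distribution with df = 25:
a) Two-tailed: p = 2×P(T > 3.25) = 0.0033
b) One-tailed: p = P(T > 3.25) = 0.0016
c) 0.0033 < 0.05, reject H₀

Answer: a) 0.0033, b) 0.0016, c) reject H₀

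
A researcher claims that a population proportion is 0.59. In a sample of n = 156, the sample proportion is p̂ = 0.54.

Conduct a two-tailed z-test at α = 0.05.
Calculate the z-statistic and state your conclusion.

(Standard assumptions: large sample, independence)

Answer: z = -1.2697, fail to reject H₀

Derivation:
H₀: p = 0.59, H₁: p ≠ 0.59
Standard error: SE = √(p₀(1-p₀)/n) = √(0.59×0.41/156) = 0.039378
z-statistic: z = (p̂ - p₀)/SE = (0.54 - 0.59)/0.039378 = -1.2697
Critical value: z_0.025 = ±1.960
p-value = 0.2042
Decision: fail to reject H₀ at α = 0.05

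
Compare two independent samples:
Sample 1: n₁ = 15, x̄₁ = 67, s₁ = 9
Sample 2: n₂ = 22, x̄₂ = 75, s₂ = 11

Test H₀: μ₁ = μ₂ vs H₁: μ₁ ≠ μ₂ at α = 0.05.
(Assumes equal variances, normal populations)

Answer: t = -2.3315, reject H₀

Derivation:
Pooled variance: s²_p = [14×9² + 21×11²]/(35) = 105.0000
s_p = 10.2470
SE = s_p×√(1/n₁ + 1/n₂) = 10.2470×√(1/15 + 1/22) = 3.4312
t = (x̄₁ - x̄₂)/SE = (67 - 75)/3.4312 = -2.3315
df = 35, t-critical = ±2.030
Decision: reject H₀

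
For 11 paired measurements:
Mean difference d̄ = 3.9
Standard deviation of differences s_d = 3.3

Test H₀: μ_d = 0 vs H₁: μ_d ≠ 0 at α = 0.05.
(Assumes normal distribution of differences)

Answer: t = 3.9196, reject H₀

Derivation:
df = n - 1 = 10
SE = s_d/√n = 3.3/√11 = 0.9950
t = d̄/SE = 3.9/0.9950 = 3.9196
Critical value: t_{0.025,10} = ±2.228
p-value ≈ 0.0029
Decision: reject H₀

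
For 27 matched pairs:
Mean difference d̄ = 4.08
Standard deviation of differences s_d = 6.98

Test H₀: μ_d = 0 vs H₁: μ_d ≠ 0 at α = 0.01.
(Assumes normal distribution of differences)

Answer: t = 3.0373, reject H₀

Derivation:
df = n - 1 = 26
SE = s_d/√n = 6.98/√27 = 1.3433
t = d̄/SE = 4.08/1.3433 = 3.0373
Critical value: t_{0.005,26} = ±2.779
p-value ≈ 0.0054
Decision: reject H₀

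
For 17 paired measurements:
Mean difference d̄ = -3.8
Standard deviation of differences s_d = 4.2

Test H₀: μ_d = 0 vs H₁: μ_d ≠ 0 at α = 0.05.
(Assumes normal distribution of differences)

df = n - 1 = 16
SE = s_d/√n = 4.2/√17 = 1.0186
t = d̄/SE = -3.8/1.0186 = -3.7306
Critical value: t_{0.025,16} = ±2.120
p-value ≈ 0.0018
Decision: reject H₀

Answer: t = -3.7306, reject H₀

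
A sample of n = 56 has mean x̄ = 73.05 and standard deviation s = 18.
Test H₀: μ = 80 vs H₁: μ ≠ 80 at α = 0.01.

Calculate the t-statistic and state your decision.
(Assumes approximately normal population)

df = n - 1 = 55
SE = s/√n = 18/√56 = 2.4054
t = (x̄ - μ₀)/SE = (73.05 - 80)/2.4054 = -2.8893
Critical value: t_{0.005,55} = ±2.668
p-value ≈ 0.0055
Decision: reject H₀

Answer: t = -2.8893, reject H₀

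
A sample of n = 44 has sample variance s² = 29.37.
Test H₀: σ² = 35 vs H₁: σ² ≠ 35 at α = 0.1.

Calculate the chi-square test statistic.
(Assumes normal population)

df = n - 1 = 43
χ² = (n-1)s²/σ₀² = 43×29.37/35 = 36.0831
Critical values: χ²_{0.95,43} = 28.965, χ²_{0.05,43} = 59.304
Rejection region: χ² < 28.965 or χ² > 59.304
Decision: fail to reject H₀

Answer: χ² = 36.0831, fail to reject H₀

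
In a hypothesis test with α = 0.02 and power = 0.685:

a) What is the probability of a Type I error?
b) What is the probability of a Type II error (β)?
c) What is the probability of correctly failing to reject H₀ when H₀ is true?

a) Type I error probability = α = 0.02
b) Power = P(reject H₀ | H₁ true) = 1 - β = 0.685, so Type II error probability = β = 1 - Power = 0.315
c) P(fail to reject H₀ | H₀ true) = 1 - α = 0.98

Answer: a) 0.02, b) 0.315, c) 0.98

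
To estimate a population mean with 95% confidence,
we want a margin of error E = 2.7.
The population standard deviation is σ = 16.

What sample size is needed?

Answer: n = 135

Derivation:
z_0.025 = 1.960
n = (z×σ/E)² = (1.960×16/2.7)²
n = 134.9039
Round up: n = 135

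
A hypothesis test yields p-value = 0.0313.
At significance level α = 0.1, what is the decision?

Answer: reject H₀

Derivation:
Compare p-value to α:
0.0313 < 0.1
Decision: reject H₀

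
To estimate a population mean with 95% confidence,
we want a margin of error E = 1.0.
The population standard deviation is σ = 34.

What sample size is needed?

Answer: n = 4441

Derivation:
z_0.025 = 1.960
n = (z×σ/E)² = (1.960×34/1.0)²
n = 4440.8896
Round up: n = 4441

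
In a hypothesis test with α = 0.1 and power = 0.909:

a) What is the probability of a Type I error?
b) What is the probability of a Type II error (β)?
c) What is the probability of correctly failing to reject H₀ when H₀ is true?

Answer: a) 0.1, b) 0.091, c) 0.9

Derivation:
a) Type I error probability = α = 0.1
b) Power = P(reject H₀ | H₁ true) = 1 - β = 0.909, so Type II error probability = β = 1 - Power = 0.091
c) P(fail to reject H₀ | H₀ true) = 1 - α = 0.9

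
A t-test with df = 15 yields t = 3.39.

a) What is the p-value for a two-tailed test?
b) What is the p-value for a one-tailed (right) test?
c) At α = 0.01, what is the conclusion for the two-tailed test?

Answer: a) 0.0040, b) 0.0020, c) reject H₀

Derivation:
Using t-distribution with df = 15:
a) Two-tailed: p = 2×P(T > 3.39) = 0.0040
b) One-tailed: p = P(T > 3.39) = 0.0020
c) 0.0040 < 0.01, reject H₀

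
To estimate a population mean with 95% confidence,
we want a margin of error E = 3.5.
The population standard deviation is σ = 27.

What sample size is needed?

z_0.025 = 1.960
n = (z×σ/E)² = (1.960×27/3.5)²
n = 228.6144
Round up: n = 229

Answer: n = 229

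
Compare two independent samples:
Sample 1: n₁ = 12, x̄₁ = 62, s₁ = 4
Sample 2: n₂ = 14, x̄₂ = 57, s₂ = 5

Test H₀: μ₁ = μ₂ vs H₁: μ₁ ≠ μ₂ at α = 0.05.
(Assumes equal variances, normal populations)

Pooled variance: s²_p = [11×4² + 13×5²]/(24) = 20.8750
s_p = 4.5689
SE = s_p×√(1/n₁ + 1/n₂) = 4.5689×√(1/12 + 1/14) = 1.7974
t = (x̄₁ - x̄₂)/SE = (62 - 57)/1.7974 = 2.7818
df = 24, t-critical = ±2.064
Decision: reject H₀

Answer: t = 2.7818, reject H₀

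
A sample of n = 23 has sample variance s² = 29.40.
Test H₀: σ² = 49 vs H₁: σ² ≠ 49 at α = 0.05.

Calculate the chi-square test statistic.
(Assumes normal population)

Answer: χ² = 13.2000, fail to reject H₀

Derivation:
df = n - 1 = 22
χ² = (n-1)s²/σ₀² = 22×29.40/49 = 13.2000
Critical values: χ²_{0.975,22} = 10.982, χ²_{0.025,22} = 36.781
Rejection region: χ² < 10.982 or χ² > 36.781
Decision: fail to reject H₀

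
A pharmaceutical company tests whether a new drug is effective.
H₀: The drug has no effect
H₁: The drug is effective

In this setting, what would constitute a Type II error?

A Type I error (probability α) occurs when we reject a true H₀.
A Type II error (probability β) occurs when we fail to reject a false H₀.

Answer: Failing to detect the drug's effect when it actually works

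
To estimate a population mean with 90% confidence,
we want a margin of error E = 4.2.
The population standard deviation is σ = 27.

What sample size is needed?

z_0.05 = 1.645
n = (z×σ/E)² = (1.645×27/4.2)²
n = 111.8306
Round up: n = 112

Answer: n = 112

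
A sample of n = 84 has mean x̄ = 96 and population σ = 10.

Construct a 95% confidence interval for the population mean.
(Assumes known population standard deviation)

Confidence level: 95%, α = 0.05
z_0.025 = 1.960
SE = σ/√n = 10/√84 = 1.0911
Margin of error = 1.960 × 1.0911 = 2.1386
CI: x̄ ± margin = 96 ± 2.1386
CI: (93.8614, 98.1386)

Answer: (93.8614, 98.1386)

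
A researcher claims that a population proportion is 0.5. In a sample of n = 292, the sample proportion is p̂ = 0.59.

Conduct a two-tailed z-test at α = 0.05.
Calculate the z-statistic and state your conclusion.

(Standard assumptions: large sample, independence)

H₀: p = 0.5, H₁: p ≠ 0.5
Standard error: SE = √(p₀(1-p₀)/n) = √(0.5×0.5/292) = 0.029260
z-statistic: z = (p̂ - p₀)/SE = (0.59 - 0.5)/0.029260 = 3.0759
Critical value: z_0.025 = ±1.960
p-value = 0.0021
Decision: reject H₀ at α = 0.05

Answer: z = 3.0759, reject H₀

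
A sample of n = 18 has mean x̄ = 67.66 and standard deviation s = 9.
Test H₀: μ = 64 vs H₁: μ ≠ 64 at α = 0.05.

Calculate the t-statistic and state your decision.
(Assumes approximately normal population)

df = n - 1 = 17
SE = s/√n = 9/√18 = 2.1213
t = (x̄ - μ₀)/SE = (67.66 - 64)/2.1213 = 1.7254
Critical value: t_{0.025,17} = ±2.110
p-value ≈ 0.1026
Decision: fail to reject H₀

Answer: t = 1.7254, fail to reject H₀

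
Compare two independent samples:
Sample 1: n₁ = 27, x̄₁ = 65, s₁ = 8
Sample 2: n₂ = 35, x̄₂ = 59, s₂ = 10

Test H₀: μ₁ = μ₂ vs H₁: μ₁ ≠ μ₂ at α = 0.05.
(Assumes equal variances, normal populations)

Answer: t = 2.5498, reject H₀

Derivation:
Pooled variance: s²_p = [26×8² + 34×10²]/(60) = 84.4000
s_p = 9.1869
SE = s_p×√(1/n₁ + 1/n₂) = 9.1869×√(1/27 + 1/35) = 2.3531
t = (x̄₁ - x̄₂)/SE = (65 - 59)/2.3531 = 2.5498
df = 60, t-critical = ±2.000
Decision: reject H₀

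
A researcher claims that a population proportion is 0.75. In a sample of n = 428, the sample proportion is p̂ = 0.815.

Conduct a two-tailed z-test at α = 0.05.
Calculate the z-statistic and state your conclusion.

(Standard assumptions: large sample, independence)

Answer: z = 3.1056, reject H₀

Derivation:
H₀: p = 0.75, H₁: p ≠ 0.75
Standard error: SE = √(p₀(1-p₀)/n) = √(0.75×0.25/428) = 0.020930
z-statistic: z = (p̂ - p₀)/SE = (0.815 - 0.75)/0.020930 = 3.1056
Critical value: z_0.025 = ±1.960
p-value = 0.0019
Decision: reject H₀ at α = 0.05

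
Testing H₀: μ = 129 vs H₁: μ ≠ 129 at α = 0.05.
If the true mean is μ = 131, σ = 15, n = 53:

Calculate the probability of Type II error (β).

SE = σ/√n = 15/√53 = 2.0604
Critical values: μ₀ ± z_0.025×SE = 129 ± 1.960×2.0604
Acceptance region: (124.9616, 133.0384)
Under H₁ (μ = 131): z_high = (133.0384 - 131)/2.0604 = 0.9893, z_low = (124.9616 - 131)/2.0604 = -2.9307
β = P(not reject | H₁) = Φ(0.9893) - Φ(-2.9307) ≈ 0.8371

Answer: β ≈ 0.8371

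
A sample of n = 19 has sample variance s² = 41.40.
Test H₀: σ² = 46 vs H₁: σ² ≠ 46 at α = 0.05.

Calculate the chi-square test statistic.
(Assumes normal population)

Answer: χ² = 16.2000, fail to reject H₀

Derivation:
df = n - 1 = 18
χ² = (n-1)s²/σ₀² = 18×41.40/46 = 16.2000
Critical values: χ²_{0.975,18} = 8.231, χ²_{0.025,18} = 31.526
Rejection region: χ² < 8.231 or χ² > 31.526
Decision: fail to reject H₀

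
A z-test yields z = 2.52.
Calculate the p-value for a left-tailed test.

Answer: p-value ≈ 0.9941

Derivation:
For z = 2.52:
p = P(Z < 2.52) = Φ(2.52) = 0.9941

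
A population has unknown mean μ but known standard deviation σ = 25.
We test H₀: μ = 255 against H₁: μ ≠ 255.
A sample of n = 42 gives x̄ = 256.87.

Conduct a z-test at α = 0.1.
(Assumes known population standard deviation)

Standard error: SE = σ/√n = 25/√42 = 3.8576
z-statistic: z = (x̄ - μ₀)/SE = (256.87 - 255)/3.8576 = 0.4848
Critical value: ±1.645
p-value = 0.6278
Decision: fail to reject H₀

Answer: z = 0.4848, fail to reject H₀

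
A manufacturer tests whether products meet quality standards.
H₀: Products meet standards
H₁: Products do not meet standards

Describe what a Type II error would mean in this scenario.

Type I error: rejecting H₀ when it is actually true (false positive).
Type II error: failing to reject H₀ when H₁ is actually true (false negative).

Answer: Accepting products as meeting standards when they don't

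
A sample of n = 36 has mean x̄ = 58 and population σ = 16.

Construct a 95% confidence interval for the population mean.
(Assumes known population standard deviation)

Confidence level: 95%, α = 0.05
z_0.025 = 1.960
SE = σ/√n = 16/√36 = 2.6667
Margin of error = 1.960 × 2.6667 = 5.2267
CI: x̄ ± margin = 58 ± 5.2267
CI: (52.7733, 63.2267)

Answer: (52.7733, 63.2267)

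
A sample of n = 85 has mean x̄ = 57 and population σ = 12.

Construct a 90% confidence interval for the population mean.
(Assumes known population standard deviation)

Answer: (54.8589, 59.1411)

Derivation:
Confidence level: 90%, α = 0.1
z_0.05 = 1.645
SE = σ/√n = 12/√85 = 1.3016
Margin of error = 1.645 × 1.3016 = 2.1411
CI: x̄ ± margin = 57 ± 2.1411
CI: (54.8589, 59.1411)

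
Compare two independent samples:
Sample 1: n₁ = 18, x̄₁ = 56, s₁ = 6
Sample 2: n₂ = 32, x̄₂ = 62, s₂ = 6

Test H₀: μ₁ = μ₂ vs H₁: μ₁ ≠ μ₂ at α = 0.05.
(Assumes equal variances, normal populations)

Answer: t = -3.3940, reject H₀

Derivation:
Pooled variance: s²_p = [17×6² + 31×6²]/(48) = 36.0000
s_p = 6.0000
SE = s_p×√(1/n₁ + 1/n₂) = 6.0000×√(1/18 + 1/32) = 1.7678
t = (x̄₁ - x̄₂)/SE = (56 - 62)/1.7678 = -3.3940
df = 48, t-critical = ±2.011
Decision: reject H₀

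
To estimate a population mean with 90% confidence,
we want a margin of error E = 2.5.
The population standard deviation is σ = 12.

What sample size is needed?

Answer: n = 63

Derivation:
z_0.05 = 1.645
n = (z×σ/E)² = (1.645×12/2.5)²
n = 62.3468
Round up: n = 63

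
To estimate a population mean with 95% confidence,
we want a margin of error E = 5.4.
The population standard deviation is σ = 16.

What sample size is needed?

Answer: n = 34

Derivation:
z_0.025 = 1.960
n = (z×σ/E)² = (1.960×16/5.4)²
n = 33.7260
Round up: n = 34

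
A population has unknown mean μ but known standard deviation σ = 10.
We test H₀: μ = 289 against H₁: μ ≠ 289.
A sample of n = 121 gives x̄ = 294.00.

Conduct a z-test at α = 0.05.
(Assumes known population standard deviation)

Standard error: SE = σ/√n = 10/√121 = 0.9091
z-statistic: z = (x̄ - μ₀)/SE = (294.00 - 289)/0.9091 = 5.4999
Critical value: ±1.960
p-value < 0.0001
Decision: reject H₀

Answer: z = 5.4999, reject H₀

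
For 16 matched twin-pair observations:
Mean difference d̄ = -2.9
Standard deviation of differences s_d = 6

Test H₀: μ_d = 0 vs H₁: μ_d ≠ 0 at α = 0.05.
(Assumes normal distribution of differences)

Answer: t = -1.9333, fail to reject H₀

Derivation:
df = n - 1 = 15
SE = s_d/√n = 6/√16 = 1.5000
t = d̄/SE = -2.9/1.5000 = -1.9333
Critical value: t_{0.025,15} = ±2.131
p-value ≈ 0.0723
Decision: fail to reject H₀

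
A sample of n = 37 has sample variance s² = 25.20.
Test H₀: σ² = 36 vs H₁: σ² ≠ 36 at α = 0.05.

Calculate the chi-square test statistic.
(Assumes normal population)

df = n - 1 = 36
χ² = (n-1)s²/σ₀² = 36×25.20/36 = 25.2000
Critical values: χ²_{0.975,36} = 21.336, χ²_{0.025,36} = 54.437
Rejection region: χ² < 21.336 or χ² > 54.437
Decision: fail to reject H₀

Answer: χ² = 25.2000, fail to reject H₀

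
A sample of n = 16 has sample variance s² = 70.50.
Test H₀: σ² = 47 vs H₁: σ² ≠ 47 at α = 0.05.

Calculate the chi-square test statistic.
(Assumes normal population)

Answer: χ² = 22.5000, fail to reject H₀

Derivation:
df = n - 1 = 15
χ² = (n-1)s²/σ₀² = 15×70.50/47 = 22.5000
Critical values: χ²_{0.975,15} = 6.262, χ²_{0.025,15} = 27.488
Rejection region: χ² < 6.262 or χ² > 27.488
Decision: fail to reject H₀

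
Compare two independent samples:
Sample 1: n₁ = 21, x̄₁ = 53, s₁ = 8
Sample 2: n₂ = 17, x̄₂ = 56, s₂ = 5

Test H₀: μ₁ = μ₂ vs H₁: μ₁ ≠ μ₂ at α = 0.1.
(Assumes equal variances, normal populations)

Answer: t = -1.3461, fail to reject H₀

Derivation:
Pooled variance: s²_p = [20×8² + 16×5²]/(36) = 46.6667
s_p = 6.8313
SE = s_p×√(1/n₁ + 1/n₂) = 6.8313×√(1/21 + 1/17) = 2.2287
t = (x̄₁ - x̄₂)/SE = (53 - 56)/2.2287 = -1.3461
df = 36, t-critical = ±1.688
Decision: fail to reject H₀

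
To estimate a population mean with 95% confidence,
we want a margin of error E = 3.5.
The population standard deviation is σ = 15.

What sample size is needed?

z_0.025 = 1.960
n = (z×σ/E)² = (1.960×15/3.5)²
n = 70.5600
Round up: n = 71

Answer: n = 71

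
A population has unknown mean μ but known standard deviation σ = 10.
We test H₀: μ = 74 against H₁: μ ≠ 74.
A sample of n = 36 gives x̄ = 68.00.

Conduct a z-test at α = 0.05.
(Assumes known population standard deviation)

Standard error: SE = σ/√n = 10/√36 = 1.6667
z-statistic: z = (x̄ - μ₀)/SE = (68.00 - 74)/1.6667 = -3.5999
Critical value: ±1.960
p-value = 0.0003
Decision: reject H₀

Answer: z = -3.5999, reject H₀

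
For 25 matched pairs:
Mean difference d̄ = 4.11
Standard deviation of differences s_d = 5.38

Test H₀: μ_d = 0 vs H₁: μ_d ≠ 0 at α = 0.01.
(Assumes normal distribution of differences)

df = n - 1 = 24
SE = s_d/√n = 5.38/√25 = 1.0760
t = d̄/SE = 4.11/1.0760 = 3.8197
Critical value: t_{0.005,24} = ±2.797
p-value ≈ 0.0008
Decision: reject H₀

Answer: t = 3.8197, reject H₀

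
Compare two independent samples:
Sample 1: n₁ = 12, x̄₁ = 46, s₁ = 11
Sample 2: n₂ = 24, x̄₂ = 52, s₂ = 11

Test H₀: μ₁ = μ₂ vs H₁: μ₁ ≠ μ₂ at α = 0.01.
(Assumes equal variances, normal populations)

Pooled variance: s²_p = [11×11² + 23×11²]/(34) = 121.0000
s_p = 11.0000
SE = s_p×√(1/n₁ + 1/n₂) = 11.0000×√(1/12 + 1/24) = 3.8891
t = (x̄₁ - x̄₂)/SE = (46 - 52)/3.8891 = -1.5428
df = 34, t-critical = ±2.728
Decision: fail to reject H₀

Answer: t = -1.5428, fail to reject H₀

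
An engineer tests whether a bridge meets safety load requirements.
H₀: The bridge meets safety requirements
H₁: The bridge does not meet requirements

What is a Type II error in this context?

Answer: Declaring an unsafe bridge to be safe

Derivation:
Type I error (α): Rejecting H₀ when H₀ is true
Type II error (β): Failing to reject H₀ when H₁ is true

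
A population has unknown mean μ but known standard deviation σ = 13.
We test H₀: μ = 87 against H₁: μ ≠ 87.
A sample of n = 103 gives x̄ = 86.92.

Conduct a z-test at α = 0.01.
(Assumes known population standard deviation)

Answer: z = -0.0625, fail to reject H₀

Derivation:
Standard error: SE = σ/√n = 13/√103 = 1.2809
z-statistic: z = (x̄ - μ₀)/SE = (86.92 - 87)/1.2809 = -0.0625
Critical value: ±2.576
p-value = 0.9502
Decision: fail to reject H₀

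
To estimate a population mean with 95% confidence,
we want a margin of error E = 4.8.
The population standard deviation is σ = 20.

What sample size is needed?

Answer: n = 67

Derivation:
z_0.025 = 1.960
n = (z×σ/E)² = (1.960×20/4.8)²
n = 66.6944
Round up: n = 67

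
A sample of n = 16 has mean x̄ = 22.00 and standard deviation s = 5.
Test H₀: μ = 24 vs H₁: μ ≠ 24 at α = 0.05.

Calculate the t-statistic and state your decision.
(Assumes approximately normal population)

Answer: t = -1.6000, fail to reject H₀

Derivation:
df = n - 1 = 15
SE = s/√n = 5/√16 = 1.2500
t = (x̄ - μ₀)/SE = (22.00 - 24)/1.2500 = -1.6000
Critical value: t_{0.025,15} = ±2.131
p-value ≈ 0.1304
Decision: fail to reject H₀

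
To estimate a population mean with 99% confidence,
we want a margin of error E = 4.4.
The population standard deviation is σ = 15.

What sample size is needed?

z_0.005 = 2.576
n = (z×σ/E)² = (2.576×15/4.4)²
n = 77.1203
Round up: n = 78

Answer: n = 78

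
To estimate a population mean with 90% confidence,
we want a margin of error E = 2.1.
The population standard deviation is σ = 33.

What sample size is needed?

Answer: n = 669

Derivation:
z_0.05 = 1.645
n = (z×σ/E)² = (1.645×33/2.1)²
n = 668.2225
Round up: n = 669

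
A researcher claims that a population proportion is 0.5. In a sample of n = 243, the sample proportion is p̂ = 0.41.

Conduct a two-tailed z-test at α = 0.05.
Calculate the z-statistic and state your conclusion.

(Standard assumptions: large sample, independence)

Answer: z = -2.8059, reject H₀

Derivation:
H₀: p = 0.5, H₁: p ≠ 0.5
Standard error: SE = √(p₀(1-p₀)/n) = √(0.5×0.5/243) = 0.032075
z-statistic: z = (p̂ - p₀)/SE = (0.41 - 0.5)/0.032075 = -2.8059
Critical value: z_0.025 = ±1.960
p-value = 0.0050
Decision: reject H₀ at α = 0.05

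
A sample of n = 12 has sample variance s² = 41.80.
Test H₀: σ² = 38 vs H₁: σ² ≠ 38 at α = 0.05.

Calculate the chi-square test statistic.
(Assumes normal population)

df = n - 1 = 11
χ² = (n-1)s²/σ₀² = 11×41.80/38 = 12.1000
Critical values: χ²_{0.975,11} = 3.816, χ²_{0.025,11} = 21.920
Rejection region: χ² < 3.816 or χ² > 21.920
Decision: fail to reject H₀

Answer: χ² = 12.1000, fail to reject H₀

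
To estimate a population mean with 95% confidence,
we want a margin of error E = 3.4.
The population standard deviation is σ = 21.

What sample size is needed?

Answer: n = 147

Derivation:
z_0.025 = 1.960
n = (z×σ/E)² = (1.960×21/3.4)²
n = 146.5524
Round up: n = 147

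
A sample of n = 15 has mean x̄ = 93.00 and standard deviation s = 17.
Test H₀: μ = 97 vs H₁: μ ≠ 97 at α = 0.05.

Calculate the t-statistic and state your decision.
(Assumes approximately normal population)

df = n - 1 = 14
SE = s/√n = 17/√15 = 4.3894
t = (x̄ - μ₀)/SE = (93.00 - 97)/4.3894 = -0.9113
Critical value: t_{0.025,14} = ±2.145
p-value ≈ 0.3776
Decision: fail to reject H₀

Answer: t = -0.9113, fail to reject H₀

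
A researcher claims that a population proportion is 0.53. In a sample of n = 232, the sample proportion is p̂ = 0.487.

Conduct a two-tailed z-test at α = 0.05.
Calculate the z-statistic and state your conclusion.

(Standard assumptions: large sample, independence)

Answer: z = -1.3123, fail to reject H₀

Derivation:
H₀: p = 0.53, H₁: p ≠ 0.53
Standard error: SE = √(p₀(1-p₀)/n) = √(0.53×0.47/232) = 0.032767
z-statistic: z = (p̂ - p₀)/SE = (0.487 - 0.53)/0.032767 = -1.3123
Critical value: z_0.025 = ±1.960
p-value = 0.1894
Decision: fail to reject H₀ at α = 0.05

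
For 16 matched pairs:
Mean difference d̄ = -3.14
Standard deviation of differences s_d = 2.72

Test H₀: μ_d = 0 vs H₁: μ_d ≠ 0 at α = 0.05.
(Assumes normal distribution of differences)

Answer: t = -4.6176, reject H₀

Derivation:
df = n - 1 = 15
SE = s_d/√n = 2.72/√16 = 0.6800
t = d̄/SE = -3.14/0.6800 = -4.6176
Critical value: t_{0.025,15} = ±2.131
p-value ≈ 0.0003
Decision: reject H₀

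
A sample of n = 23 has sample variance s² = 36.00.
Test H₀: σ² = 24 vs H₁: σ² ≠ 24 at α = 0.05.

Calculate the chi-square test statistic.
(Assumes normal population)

Answer: χ² = 33.0000, fail to reject H₀

Derivation:
df = n - 1 = 22
χ² = (n-1)s²/σ₀² = 22×36.00/24 = 33.0000
Critical values: χ²_{0.975,22} = 10.982, χ²_{0.025,22} = 36.781
Rejection region: χ² < 10.982 or χ² > 36.781
Decision: fail to reject H₀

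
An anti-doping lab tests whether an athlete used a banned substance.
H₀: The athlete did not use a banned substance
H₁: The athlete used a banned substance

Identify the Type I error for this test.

Answer: Falsely accusing a clean athlete of doping

Derivation:
Type I error (α): Rejecting H₀ when H₀ is true
Type II error (β): Failing to reject H₀ when H₁ is true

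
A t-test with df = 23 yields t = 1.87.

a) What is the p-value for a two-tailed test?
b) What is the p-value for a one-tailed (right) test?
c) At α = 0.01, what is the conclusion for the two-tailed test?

Answer: a) 0.0743, b) 0.0371, c) fail to reject H₀

Derivation:
Using t-distribution with df = 23:
a) Two-tailed: p = 2×P(T > 1.87) = 0.0743
b) One-tailed: p = P(T > 1.87) = 0.0371
c) 0.0743 ≥ 0.01, fail to reject H₀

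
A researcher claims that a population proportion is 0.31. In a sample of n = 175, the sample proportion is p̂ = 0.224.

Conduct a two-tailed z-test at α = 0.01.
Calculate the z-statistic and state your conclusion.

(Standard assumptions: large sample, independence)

Answer: z = -2.4599, fail to reject H₀

Derivation:
H₀: p = 0.31, H₁: p ≠ 0.31
Standard error: SE = √(p₀(1-p₀)/n) = √(0.31×0.69/175) = 0.034961
z-statistic: z = (p̂ - p₀)/SE = (0.224 - 0.31)/0.034961 = -2.4599
Critical value: z_0.005 = ±2.576
p-value = 0.0139
Decision: fail to reject H₀ at α = 0.01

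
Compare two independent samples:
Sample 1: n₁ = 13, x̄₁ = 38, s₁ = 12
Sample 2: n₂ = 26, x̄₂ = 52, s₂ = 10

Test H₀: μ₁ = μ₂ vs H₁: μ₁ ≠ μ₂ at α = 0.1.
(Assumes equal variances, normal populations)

Pooled variance: s²_p = [12×12² + 25×10²]/(37) = 114.2703
s_p = 10.6897
SE = s_p×√(1/n₁ + 1/n₂) = 10.6897×√(1/13 + 1/26) = 3.6311
t = (x̄₁ - x̄₂)/SE = (38 - 52)/3.6311 = -3.8556
df = 37, t-critical = ±1.687
Decision: reject H₀

Answer: t = -3.8556, reject H₀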